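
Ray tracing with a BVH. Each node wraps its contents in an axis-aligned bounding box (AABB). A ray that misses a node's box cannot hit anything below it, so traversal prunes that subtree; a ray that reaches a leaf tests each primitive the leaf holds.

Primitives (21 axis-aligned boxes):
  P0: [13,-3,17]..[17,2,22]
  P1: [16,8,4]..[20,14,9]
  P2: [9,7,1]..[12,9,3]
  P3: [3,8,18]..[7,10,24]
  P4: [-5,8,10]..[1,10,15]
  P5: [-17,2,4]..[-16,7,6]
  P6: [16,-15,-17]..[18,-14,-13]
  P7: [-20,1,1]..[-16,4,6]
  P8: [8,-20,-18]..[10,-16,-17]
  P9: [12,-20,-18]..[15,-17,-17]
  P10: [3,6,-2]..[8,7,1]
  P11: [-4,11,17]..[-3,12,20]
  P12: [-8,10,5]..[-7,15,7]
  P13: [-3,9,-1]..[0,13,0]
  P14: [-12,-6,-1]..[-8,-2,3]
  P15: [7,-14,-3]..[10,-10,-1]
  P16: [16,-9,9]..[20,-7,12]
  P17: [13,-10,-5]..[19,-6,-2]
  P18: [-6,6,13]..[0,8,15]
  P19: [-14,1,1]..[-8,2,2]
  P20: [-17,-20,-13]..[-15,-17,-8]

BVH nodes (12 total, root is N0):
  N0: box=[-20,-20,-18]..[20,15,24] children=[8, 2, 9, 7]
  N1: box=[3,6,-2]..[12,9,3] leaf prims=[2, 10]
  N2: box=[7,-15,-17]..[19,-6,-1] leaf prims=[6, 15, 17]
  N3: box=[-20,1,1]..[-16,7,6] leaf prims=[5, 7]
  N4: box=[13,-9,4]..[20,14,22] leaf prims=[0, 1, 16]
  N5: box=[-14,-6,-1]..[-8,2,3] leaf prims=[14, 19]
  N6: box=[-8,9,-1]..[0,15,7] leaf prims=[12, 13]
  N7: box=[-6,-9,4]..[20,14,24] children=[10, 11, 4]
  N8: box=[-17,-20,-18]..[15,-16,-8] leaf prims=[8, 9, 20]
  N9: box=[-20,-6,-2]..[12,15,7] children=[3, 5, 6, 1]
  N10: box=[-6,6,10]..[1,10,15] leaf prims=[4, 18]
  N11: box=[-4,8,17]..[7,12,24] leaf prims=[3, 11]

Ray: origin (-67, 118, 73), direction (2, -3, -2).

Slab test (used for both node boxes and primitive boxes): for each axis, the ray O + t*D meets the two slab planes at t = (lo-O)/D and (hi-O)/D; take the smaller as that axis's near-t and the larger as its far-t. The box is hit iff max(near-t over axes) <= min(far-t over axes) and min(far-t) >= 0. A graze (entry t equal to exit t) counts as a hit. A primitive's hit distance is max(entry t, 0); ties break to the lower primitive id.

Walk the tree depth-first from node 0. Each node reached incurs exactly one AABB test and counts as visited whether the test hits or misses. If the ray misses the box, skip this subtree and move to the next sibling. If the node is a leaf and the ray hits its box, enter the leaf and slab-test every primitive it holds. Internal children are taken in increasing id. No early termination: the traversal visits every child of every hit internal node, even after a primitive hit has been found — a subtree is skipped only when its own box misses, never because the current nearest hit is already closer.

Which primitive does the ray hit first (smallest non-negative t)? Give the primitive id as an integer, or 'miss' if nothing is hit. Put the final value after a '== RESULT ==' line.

Walk:
N0 x:[47/2,87/2] y:[103/3,46] z:[49/2,91/2] -> hit [103/3,87/2], descend [2, 7, 8, 9]
  N2 x:[37,43] y:[124/3,133/3] z:[37,45] -> hit [124/3,43] leaf, test {P6(miss), P15(miss), P17(miss)}
  N7 x:[61/2,87/2] y:[104/3,127/3] z:[49/2,69/2] -> miss, prune
  N8 x:[25,41] y:[134/3,46] z:[81/2,91/2] -> miss, prune
  N9 x:[47/2,79/2] y:[103/3,124/3] z:[33,75/2] -> hit [103/3,75/2], descend [1, 3, 5, 6]
    N1 x:[35,79/2] y:[109/3,112/3] z:[35,75/2] -> hit [109/3,112/3] leaf, test {P2(miss), P10@t=37}
    N3 x:[47/2,51/2] y:[37,39] z:[67/2,36] -> miss, prune
    N5 x:[53/2,59/2] y:[116/3,124/3] z:[35,37] -> miss, prune
    N6 x:[59/2,67/2] y:[103/3,109/3] z:[33,37] -> miss, prune

Visited [0, 2, 7, 8, 9, 1, 3, 5, 6]. Tests: 9 box, 2 leaf. Nearest: P10.

== RESULT ==
10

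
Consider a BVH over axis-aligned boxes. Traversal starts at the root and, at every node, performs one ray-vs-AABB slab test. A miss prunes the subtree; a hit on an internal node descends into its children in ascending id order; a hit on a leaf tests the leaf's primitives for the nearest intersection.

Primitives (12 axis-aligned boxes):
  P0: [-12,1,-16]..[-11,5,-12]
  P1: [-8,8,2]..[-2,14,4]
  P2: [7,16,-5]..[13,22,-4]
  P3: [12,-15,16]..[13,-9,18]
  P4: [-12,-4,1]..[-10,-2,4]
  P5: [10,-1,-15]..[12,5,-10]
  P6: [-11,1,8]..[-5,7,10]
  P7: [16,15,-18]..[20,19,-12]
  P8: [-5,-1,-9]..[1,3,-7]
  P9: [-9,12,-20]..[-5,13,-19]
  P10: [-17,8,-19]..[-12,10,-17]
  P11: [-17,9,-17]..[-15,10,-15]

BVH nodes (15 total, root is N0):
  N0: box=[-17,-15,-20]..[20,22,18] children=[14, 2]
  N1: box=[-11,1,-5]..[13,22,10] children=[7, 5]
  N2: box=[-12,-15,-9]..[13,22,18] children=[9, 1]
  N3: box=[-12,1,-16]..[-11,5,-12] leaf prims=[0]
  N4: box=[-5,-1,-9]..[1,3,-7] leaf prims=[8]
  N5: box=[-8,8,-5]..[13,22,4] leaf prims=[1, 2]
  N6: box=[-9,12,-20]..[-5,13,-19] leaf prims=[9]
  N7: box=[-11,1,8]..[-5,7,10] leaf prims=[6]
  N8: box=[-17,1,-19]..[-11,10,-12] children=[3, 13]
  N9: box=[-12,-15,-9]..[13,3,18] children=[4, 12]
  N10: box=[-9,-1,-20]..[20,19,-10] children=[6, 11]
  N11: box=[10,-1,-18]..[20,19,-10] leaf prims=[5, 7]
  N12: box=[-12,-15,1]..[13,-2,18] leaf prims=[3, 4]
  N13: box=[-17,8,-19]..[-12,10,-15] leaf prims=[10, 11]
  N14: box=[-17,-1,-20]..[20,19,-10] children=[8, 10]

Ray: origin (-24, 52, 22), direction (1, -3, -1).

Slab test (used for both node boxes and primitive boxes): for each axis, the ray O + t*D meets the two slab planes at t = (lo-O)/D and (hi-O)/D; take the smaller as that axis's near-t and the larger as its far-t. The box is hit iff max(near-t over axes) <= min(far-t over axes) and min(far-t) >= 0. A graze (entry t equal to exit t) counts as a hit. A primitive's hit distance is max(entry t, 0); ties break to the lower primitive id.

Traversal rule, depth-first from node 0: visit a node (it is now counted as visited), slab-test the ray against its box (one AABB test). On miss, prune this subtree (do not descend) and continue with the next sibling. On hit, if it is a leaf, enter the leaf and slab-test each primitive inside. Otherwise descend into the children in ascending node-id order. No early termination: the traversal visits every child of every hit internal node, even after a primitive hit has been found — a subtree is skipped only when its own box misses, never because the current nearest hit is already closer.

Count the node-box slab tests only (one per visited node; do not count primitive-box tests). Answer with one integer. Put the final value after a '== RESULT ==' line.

Traverse from the root:
N0 x:[7,44] y:[10,67/3] z:[4,42] -> hit [10,67/3], descend [2, 14]
  N2 x:[12,37] y:[10,67/3] z:[4,31] -> hit [12,67/3], descend [1, 9]
    N1 x:[13,37] y:[10,17] z:[12,27] -> hit [13,17], descend [5, 7]
      N5 x:[16,37] y:[10,44/3] z:[18,27] -> miss, prune
      N7 x:[13,19] y:[15,17] z:[12,14] -> miss, prune
    N9 x:[12,37] y:[49/3,67/3] z:[4,31] -> hit [49/3,67/3], descend [4, 12]
      N4 x:[19,25] y:[49/3,53/3] z:[29,31] -> miss, prune
      N12 x:[12,37] y:[18,67/3] z:[4,21] -> hit [18,21] leaf, test {P3(miss), P4(miss)}
  N14 x:[7,44] y:[11,53/3] z:[32,42] -> miss, prune

Summary -> nodes [0, 2, 1, 5, 7, 9, 4, 12, 14]; box-tests=9; leaf-entries=1; first=miss

== RESULT ==
9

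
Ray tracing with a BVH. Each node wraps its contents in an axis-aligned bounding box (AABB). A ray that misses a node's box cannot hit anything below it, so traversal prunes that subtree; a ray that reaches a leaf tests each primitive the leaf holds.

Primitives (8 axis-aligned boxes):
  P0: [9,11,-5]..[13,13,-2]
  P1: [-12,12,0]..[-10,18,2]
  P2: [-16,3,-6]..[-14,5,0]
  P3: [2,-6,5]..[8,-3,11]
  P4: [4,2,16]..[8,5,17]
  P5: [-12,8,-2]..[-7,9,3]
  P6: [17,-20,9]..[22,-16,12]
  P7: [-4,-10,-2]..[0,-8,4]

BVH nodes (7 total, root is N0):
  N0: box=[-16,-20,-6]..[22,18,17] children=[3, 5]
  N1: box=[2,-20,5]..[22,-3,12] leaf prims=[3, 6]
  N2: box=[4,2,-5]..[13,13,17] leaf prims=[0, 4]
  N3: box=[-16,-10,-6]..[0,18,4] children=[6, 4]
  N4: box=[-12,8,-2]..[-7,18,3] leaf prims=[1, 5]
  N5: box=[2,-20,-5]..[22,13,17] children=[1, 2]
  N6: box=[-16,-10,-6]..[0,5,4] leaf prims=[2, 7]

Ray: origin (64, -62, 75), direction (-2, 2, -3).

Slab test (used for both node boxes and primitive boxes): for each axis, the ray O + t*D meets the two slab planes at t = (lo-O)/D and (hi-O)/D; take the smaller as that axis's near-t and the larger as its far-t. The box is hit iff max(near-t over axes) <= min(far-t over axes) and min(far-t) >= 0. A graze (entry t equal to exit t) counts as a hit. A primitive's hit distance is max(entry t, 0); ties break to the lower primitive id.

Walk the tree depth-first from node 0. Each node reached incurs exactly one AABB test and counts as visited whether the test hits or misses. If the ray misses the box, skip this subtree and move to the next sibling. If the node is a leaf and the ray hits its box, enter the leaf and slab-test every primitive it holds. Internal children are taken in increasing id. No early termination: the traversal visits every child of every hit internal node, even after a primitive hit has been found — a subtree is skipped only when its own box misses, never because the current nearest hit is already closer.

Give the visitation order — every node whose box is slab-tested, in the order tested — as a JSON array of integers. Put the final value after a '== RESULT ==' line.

Traverse from the root:
N0 x:[21,40] y:[21,40] z:[58/3,27] -> hit [21,27], descend [3, 5]
  N3 x:[32,40] y:[26,40] z:[71/3,27] -> miss, prune
  N5 x:[21,31] y:[21,75/2] z:[58/3,80/3] -> hit [21,80/3], descend [1, 2]
    N1 x:[21,31] y:[21,59/2] z:[21,70/3] -> hit [21,70/3] leaf, test {P3(miss), P6@t=21}
    N2 x:[51/2,30] y:[32,75/2] z:[58/3,80/3] -> miss, prune

Summary -> nodes [0, 3, 5, 1, 2]; box-tests=5; leaf-entries=1; first=P6

== RESULT ==
[0, 3, 5, 1, 2]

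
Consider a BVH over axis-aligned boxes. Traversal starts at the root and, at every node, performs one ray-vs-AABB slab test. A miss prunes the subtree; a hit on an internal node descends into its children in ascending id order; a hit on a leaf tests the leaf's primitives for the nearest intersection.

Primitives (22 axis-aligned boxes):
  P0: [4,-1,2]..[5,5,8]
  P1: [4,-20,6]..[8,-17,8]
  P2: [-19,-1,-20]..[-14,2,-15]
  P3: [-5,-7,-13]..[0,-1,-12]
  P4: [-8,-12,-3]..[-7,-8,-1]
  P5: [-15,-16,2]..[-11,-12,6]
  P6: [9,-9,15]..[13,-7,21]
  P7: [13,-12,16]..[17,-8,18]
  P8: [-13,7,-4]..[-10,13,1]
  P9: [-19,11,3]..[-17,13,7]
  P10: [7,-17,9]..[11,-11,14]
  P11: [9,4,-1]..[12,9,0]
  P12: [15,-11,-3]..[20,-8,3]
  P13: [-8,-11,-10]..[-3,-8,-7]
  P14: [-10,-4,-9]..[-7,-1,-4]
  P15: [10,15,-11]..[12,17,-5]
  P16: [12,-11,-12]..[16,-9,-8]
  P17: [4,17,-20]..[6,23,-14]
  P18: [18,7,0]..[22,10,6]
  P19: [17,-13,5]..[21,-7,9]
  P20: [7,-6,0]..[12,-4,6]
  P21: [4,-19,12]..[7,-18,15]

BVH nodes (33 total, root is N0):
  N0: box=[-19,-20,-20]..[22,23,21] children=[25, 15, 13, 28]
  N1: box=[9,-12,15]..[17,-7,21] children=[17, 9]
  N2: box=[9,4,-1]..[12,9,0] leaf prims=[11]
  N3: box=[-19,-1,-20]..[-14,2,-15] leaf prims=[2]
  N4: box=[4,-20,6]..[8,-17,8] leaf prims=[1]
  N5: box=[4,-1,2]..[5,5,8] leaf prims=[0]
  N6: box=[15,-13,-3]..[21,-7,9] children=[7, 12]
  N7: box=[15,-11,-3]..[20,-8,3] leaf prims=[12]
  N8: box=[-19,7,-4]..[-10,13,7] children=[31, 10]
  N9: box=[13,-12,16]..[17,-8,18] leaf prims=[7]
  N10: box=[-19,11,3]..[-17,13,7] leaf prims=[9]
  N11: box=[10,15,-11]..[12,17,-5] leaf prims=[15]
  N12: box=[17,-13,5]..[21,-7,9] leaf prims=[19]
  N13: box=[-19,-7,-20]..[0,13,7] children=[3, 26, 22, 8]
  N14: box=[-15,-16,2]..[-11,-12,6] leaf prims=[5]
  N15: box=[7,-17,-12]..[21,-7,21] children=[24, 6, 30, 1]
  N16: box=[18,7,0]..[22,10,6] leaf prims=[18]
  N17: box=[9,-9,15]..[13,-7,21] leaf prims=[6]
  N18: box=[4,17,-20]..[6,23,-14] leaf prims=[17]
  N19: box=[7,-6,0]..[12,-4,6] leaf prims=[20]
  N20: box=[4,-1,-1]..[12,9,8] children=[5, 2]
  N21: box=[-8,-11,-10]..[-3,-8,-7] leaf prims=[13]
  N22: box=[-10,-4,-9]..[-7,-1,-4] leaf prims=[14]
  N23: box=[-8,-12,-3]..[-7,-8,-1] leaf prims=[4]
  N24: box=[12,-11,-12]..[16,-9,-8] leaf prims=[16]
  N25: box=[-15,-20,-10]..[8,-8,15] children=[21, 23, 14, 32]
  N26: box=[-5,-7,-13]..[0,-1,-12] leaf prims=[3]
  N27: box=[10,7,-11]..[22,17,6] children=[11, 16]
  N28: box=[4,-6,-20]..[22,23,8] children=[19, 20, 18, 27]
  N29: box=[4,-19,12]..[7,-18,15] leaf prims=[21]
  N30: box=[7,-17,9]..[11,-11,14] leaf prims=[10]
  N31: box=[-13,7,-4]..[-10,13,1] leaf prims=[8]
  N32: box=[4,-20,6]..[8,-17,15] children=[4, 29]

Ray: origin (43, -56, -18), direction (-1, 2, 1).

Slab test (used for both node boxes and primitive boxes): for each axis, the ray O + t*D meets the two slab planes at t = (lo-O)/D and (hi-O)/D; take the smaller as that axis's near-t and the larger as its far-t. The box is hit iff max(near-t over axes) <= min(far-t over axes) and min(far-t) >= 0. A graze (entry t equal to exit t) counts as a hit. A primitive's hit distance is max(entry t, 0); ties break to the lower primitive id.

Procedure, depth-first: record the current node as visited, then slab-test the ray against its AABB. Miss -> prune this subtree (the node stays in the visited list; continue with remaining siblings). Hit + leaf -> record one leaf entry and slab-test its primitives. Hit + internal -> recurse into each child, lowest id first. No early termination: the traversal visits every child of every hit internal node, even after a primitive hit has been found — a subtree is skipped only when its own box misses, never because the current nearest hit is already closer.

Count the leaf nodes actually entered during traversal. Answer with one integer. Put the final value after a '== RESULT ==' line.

Traverse from the root:
N0 x:[21,62] y:[18,79/2] z:[-2,39] -> hit [21,39], descend [13, 15, 25, 28]
  N13 x:[43,62] y:[49/2,69/2] z:[-2,25] -> miss, prune
  N15 x:[22,36] y:[39/2,49/2] z:[6,39] -> hit [22,49/2], descend [1, 6, 24, 30]
    N1 x:[26,34] y:[22,49/2] z:[33,39] -> miss, prune
    N6 x:[22,28] y:[43/2,49/2] z:[15,27] -> hit [22,49/2], descend [7, 12]
      N7 x:[23,28] y:[45/2,24] z:[15,21] -> miss, prune
      N12 x:[22,26] y:[43/2,49/2] z:[23,27] -> hit [23,49/2] leaf, test {P19@t=23}
    N24 x:[27,31] y:[45/2,47/2] z:[6,10] -> miss, prune
    N30 x:[32,36] y:[39/2,45/2] z:[27,32] -> miss, prune
  N25 x:[35,58] y:[18,24] z:[8,33] -> miss, prune
  N28 x:[21,39] y:[25,79/2] z:[-2,26] -> hit [25,26], descend [18, 19, 20, 27]
    N18 x:[37,39] y:[73/2,79/2] z:[-2,4] -> miss, prune
    N19 x:[31,36] y:[25,26] z:[18,24] -> miss, prune
    N20 x:[31,39] y:[55/2,65/2] z:[17,26] -> miss, prune
    N27 x:[21,33] y:[63/2,73/2] z:[7,24] -> miss, prune

Summary -> nodes [0, 13, 15, 1, 6, 7, 12, 24, 30, 25, 28, 18, 19, 20, 27]; box-tests=15; leaf-entries=1; first=P19

== RESULT ==
1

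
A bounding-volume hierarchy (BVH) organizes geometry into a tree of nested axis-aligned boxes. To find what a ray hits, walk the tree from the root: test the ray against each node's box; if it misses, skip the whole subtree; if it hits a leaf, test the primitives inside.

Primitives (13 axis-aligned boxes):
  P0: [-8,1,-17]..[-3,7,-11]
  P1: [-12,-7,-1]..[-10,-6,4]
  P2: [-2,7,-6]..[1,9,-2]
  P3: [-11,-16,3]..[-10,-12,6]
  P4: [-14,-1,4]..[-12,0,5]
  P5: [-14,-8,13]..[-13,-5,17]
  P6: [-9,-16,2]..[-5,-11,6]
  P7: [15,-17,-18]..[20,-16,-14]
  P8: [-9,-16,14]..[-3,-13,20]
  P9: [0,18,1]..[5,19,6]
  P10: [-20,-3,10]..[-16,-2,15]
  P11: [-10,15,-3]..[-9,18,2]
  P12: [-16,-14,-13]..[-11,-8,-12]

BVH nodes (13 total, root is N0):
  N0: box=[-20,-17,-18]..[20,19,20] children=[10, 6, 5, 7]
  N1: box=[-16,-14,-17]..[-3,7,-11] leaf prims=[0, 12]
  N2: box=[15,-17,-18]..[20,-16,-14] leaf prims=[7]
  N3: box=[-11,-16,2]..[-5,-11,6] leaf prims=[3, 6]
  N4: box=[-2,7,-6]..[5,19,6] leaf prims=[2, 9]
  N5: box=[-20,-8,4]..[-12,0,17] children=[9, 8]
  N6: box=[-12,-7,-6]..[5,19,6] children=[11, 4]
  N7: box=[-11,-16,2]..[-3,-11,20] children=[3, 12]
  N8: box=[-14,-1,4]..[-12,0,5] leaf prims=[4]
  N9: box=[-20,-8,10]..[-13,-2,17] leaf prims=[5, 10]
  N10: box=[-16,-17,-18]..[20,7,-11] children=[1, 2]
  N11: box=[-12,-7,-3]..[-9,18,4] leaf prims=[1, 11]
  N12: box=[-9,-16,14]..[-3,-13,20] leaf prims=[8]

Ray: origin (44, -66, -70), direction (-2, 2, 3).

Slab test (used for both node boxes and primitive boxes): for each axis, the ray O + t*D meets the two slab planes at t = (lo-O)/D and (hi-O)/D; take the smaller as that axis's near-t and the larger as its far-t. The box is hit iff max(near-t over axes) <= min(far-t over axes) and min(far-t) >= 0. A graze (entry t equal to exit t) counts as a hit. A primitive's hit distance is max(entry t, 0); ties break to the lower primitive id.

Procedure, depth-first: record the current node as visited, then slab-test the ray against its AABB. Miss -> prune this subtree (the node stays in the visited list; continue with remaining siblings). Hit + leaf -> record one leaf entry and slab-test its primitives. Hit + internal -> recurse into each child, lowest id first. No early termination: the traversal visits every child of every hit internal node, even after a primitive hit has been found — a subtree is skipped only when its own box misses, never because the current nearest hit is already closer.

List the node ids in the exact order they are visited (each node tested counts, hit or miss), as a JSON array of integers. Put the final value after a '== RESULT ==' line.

Traverse from the root:
N0 x:[12,32] y:[49/2,85/2] z:[52/3,30] -> hit [49/2,30], descend [5, 6, 7, 10]
  N5 x:[28,32] y:[29,33] z:[74/3,29] -> hit [29,29], descend [8, 9]
    N8 x:[28,29] y:[65/2,33] z:[74/3,25] -> miss, prune
    N9 x:[57/2,32] y:[29,32] z:[80/3,29] -> hit [29,29] leaf, test {P5@t=29, P10(miss)}
  N6 x:[39/2,28] y:[59/2,85/2] z:[64/3,76/3] -> miss, prune
  N7 x:[47/2,55/2] y:[25,55/2] z:[24,30] -> hit [25,55/2], descend [3, 12]
    N3 x:[49/2,55/2] y:[25,55/2] z:[24,76/3] -> hit [25,76/3] leaf, test {P3(miss), P6@t=25}
    N12 x:[47/2,53/2] y:[25,53/2] z:[28,30] -> miss, prune
  N10 x:[12,30] y:[49/2,73/2] z:[52/3,59/3] -> miss, prune

9 AABB tests over nodes [0, 5, 8, 9, 6, 7, 3, 12, 10]; 2 leaves entered; closest P6.

== RESULT ==
[0, 5, 8, 9, 6, 7, 3, 12, 10]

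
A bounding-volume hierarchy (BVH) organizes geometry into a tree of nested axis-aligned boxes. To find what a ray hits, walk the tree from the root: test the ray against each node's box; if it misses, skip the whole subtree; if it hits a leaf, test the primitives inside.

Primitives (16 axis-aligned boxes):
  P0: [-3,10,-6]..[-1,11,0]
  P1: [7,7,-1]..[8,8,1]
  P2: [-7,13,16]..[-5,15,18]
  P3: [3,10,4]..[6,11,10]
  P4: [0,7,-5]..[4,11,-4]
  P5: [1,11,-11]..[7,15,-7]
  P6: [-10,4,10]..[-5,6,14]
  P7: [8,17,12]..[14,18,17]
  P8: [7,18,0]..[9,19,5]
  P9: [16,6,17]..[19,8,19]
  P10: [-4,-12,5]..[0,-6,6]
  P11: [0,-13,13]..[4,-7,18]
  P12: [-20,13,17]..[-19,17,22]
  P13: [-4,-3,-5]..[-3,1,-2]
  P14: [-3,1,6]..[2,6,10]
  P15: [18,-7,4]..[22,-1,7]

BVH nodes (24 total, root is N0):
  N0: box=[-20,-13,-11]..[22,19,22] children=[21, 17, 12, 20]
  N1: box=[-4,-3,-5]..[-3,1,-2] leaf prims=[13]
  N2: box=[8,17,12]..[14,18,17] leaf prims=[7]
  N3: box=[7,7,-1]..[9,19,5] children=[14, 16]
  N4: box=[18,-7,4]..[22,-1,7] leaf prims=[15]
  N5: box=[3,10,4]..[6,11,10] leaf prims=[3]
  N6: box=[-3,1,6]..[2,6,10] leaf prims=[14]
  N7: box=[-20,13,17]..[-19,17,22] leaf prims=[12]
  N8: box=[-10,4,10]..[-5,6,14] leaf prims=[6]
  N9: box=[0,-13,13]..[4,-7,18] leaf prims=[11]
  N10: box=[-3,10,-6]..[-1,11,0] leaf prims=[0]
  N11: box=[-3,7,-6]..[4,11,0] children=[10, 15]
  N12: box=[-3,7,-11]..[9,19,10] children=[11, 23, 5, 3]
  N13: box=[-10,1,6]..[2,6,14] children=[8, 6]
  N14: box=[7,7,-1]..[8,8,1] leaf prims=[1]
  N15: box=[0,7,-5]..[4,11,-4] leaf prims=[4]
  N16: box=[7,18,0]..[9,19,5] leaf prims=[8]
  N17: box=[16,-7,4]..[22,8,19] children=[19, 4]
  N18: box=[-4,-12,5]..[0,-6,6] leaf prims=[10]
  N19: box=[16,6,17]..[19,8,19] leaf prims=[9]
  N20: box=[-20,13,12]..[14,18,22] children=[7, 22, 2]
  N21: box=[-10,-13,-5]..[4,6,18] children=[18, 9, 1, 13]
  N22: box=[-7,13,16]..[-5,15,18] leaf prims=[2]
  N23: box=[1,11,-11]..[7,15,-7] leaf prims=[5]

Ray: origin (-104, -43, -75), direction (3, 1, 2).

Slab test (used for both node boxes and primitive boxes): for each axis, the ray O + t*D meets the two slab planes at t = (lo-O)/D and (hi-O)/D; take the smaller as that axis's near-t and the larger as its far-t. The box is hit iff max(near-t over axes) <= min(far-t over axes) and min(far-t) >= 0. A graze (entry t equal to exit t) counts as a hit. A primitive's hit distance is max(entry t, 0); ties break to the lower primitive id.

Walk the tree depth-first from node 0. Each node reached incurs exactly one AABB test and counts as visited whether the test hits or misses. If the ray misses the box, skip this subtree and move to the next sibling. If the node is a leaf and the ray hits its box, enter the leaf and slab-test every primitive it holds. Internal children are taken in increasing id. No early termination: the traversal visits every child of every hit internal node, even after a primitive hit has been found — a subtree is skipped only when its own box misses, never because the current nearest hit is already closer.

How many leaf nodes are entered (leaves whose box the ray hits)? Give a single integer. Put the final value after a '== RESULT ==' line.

Walk:
N0 x:[28,42] y:[30,62] z:[32,97/2] -> hit [32,42], descend [12, 17, 20, 21]
  N12 x:[101/3,113/3] y:[50,62] z:[32,85/2] -> miss, prune
  N17 x:[40,42] y:[36,51] z:[79/2,47] -> hit [40,42], descend [4, 19]
    N4 x:[122/3,42] y:[36,42] z:[79/2,41] -> hit [122/3,41] leaf, test {P15@t=122/3}
    N19 x:[40,41] y:[49,51] z:[46,47] -> miss, prune
  N20 x:[28,118/3] y:[56,61] z:[87/2,97/2] -> miss, prune
  N21 x:[94/3,36] y:[30,49] z:[35,93/2] -> hit [35,36], descend [1, 9, 13, 18]
    N1 x:[100/3,101/3] y:[40,44] z:[35,73/2] -> miss, prune
    N9 x:[104/3,36] y:[30,36] z:[44,93/2] -> miss, prune
    N13 x:[94/3,106/3] y:[44,49] z:[81/2,89/2] -> miss, prune
    N18 x:[100/3,104/3] y:[31,37] z:[40,81/2] -> miss, prune

11 AABB tests over nodes [0, 12, 17, 4, 19, 20, 21, 1, 9, 13, 18]; 1 leaf entered; closest P15.

== RESULT ==
1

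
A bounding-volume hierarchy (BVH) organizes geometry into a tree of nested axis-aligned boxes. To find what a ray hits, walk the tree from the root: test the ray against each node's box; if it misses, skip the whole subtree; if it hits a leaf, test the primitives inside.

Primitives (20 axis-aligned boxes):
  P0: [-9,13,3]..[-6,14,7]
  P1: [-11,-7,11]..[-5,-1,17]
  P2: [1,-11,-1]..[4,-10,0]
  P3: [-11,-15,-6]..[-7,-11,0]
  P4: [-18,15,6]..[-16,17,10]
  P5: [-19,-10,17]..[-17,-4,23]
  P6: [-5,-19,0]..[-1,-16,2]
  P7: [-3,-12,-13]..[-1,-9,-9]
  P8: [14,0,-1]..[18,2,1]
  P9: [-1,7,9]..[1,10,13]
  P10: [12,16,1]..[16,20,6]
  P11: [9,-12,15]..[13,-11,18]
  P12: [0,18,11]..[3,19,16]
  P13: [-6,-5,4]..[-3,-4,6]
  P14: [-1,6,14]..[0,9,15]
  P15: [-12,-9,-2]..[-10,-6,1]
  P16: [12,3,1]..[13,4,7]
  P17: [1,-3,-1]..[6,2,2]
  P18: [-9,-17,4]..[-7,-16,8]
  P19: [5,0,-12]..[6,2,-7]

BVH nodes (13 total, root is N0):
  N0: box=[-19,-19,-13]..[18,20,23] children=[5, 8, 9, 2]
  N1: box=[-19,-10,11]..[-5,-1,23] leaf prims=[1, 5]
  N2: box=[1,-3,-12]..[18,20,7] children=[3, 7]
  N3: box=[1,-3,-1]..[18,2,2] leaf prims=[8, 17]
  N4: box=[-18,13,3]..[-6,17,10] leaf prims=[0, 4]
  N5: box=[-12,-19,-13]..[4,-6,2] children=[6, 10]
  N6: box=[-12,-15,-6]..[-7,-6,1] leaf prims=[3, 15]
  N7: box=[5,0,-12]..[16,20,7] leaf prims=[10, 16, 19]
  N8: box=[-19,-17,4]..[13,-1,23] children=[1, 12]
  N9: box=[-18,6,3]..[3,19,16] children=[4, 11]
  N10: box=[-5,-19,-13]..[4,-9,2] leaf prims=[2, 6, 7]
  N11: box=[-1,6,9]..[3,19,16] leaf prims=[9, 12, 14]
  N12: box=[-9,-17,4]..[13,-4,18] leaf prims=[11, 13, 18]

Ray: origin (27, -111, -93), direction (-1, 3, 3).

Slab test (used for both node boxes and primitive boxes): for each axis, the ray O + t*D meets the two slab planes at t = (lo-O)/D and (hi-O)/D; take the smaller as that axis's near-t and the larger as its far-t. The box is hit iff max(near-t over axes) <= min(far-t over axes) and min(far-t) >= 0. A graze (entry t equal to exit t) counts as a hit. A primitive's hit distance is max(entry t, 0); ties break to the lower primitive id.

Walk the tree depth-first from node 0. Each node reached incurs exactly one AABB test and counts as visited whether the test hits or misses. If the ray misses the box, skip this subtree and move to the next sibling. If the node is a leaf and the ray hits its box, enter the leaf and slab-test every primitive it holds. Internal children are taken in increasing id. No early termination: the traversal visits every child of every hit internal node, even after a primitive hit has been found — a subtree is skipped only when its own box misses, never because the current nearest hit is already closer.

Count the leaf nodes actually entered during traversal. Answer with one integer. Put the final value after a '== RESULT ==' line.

Walk:
N0 x:[9,46] y:[92/3,131/3] z:[80/3,116/3] -> hit [92/3,116/3], descend [2, 5, 8, 9]
  N2 x:[9,26] y:[36,131/3] z:[27,100/3] -> miss, prune
  N5 x:[23,39] y:[92/3,35] z:[80/3,95/3] -> hit [92/3,95/3], descend [6, 10]
    N6 x:[34,39] y:[32,35] z:[29,94/3] -> miss, prune
    N10 x:[23,32] y:[92/3,34] z:[80/3,95/3] -> hit [92/3,95/3] leaf, test {P2(miss), P6@t=31, P7(miss)}
  N8 x:[14,46] y:[94/3,110/3] z:[97/3,116/3] -> hit [97/3,110/3], descend [1, 12]
    N1 x:[32,46] y:[101/3,110/3] z:[104/3,116/3] -> hit [104/3,110/3] leaf, test {P1@t=104/3, P5(miss)}
    N12 x:[14,36] y:[94/3,107/3] z:[97/3,37] -> hit [97/3,107/3] leaf, test {P11(miss), P13(miss), P18(miss)}
  N9 x:[24,45] y:[39,130/3] z:[32,109/3] -> miss, prune

Visited [0, 2, 5, 6, 10, 8, 1, 12, 9]. Tests: 9 box, 3 leaf. Nearest: P6.

== RESULT ==
3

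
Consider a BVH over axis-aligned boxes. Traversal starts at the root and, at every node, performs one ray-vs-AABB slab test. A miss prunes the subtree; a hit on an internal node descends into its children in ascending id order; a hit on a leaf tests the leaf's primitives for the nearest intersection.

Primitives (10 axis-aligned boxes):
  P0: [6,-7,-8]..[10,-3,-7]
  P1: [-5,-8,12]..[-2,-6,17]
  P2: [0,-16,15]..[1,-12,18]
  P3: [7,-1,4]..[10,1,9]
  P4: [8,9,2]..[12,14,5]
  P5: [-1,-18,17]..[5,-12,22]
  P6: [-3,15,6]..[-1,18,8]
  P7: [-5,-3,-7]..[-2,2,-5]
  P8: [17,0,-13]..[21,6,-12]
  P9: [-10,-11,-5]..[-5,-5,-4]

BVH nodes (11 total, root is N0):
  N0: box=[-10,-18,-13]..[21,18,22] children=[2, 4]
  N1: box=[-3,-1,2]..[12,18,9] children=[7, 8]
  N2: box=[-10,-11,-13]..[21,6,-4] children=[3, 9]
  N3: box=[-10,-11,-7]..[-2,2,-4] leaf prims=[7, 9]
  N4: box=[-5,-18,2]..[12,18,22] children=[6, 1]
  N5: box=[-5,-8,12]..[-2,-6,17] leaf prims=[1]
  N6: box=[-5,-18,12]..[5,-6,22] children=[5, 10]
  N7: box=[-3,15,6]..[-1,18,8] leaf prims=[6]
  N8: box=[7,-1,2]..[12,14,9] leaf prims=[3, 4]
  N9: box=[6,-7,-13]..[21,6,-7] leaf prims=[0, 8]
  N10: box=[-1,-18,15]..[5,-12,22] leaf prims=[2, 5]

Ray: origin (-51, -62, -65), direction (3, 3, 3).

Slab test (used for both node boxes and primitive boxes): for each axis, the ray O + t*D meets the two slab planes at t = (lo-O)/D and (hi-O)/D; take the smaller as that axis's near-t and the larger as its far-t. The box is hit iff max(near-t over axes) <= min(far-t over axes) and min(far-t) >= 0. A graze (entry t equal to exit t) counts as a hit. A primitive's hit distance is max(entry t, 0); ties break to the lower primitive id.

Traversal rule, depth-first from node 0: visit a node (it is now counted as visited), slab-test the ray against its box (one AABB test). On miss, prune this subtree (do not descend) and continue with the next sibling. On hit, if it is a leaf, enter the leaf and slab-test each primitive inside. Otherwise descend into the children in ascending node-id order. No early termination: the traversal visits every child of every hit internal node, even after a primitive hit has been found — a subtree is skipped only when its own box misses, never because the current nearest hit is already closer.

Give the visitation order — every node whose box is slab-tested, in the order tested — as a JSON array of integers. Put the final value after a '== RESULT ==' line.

Walk:
N0 x:[41/3,24] y:[44/3,80/3] z:[52/3,29] -> hit [52/3,24], descend [2, 4]
  N2 x:[41/3,24] y:[17,68/3] z:[52/3,61/3] -> hit [52/3,61/3], descend [3, 9]
    N3 x:[41/3,49/3] y:[17,64/3] z:[58/3,61/3] -> miss, prune
    N9 x:[19,24] y:[55/3,68/3] z:[52/3,58/3] -> hit [19,58/3] leaf, test {P0@t=19, P8(miss)}
  N4 x:[46/3,21] y:[44/3,80/3] z:[67/3,29] -> miss, prune

order=[0, 2, 3, 9, 4]  |boxes|=5  |leaves|=1  hit=P0

== RESULT ==
[0, 2, 3, 9, 4]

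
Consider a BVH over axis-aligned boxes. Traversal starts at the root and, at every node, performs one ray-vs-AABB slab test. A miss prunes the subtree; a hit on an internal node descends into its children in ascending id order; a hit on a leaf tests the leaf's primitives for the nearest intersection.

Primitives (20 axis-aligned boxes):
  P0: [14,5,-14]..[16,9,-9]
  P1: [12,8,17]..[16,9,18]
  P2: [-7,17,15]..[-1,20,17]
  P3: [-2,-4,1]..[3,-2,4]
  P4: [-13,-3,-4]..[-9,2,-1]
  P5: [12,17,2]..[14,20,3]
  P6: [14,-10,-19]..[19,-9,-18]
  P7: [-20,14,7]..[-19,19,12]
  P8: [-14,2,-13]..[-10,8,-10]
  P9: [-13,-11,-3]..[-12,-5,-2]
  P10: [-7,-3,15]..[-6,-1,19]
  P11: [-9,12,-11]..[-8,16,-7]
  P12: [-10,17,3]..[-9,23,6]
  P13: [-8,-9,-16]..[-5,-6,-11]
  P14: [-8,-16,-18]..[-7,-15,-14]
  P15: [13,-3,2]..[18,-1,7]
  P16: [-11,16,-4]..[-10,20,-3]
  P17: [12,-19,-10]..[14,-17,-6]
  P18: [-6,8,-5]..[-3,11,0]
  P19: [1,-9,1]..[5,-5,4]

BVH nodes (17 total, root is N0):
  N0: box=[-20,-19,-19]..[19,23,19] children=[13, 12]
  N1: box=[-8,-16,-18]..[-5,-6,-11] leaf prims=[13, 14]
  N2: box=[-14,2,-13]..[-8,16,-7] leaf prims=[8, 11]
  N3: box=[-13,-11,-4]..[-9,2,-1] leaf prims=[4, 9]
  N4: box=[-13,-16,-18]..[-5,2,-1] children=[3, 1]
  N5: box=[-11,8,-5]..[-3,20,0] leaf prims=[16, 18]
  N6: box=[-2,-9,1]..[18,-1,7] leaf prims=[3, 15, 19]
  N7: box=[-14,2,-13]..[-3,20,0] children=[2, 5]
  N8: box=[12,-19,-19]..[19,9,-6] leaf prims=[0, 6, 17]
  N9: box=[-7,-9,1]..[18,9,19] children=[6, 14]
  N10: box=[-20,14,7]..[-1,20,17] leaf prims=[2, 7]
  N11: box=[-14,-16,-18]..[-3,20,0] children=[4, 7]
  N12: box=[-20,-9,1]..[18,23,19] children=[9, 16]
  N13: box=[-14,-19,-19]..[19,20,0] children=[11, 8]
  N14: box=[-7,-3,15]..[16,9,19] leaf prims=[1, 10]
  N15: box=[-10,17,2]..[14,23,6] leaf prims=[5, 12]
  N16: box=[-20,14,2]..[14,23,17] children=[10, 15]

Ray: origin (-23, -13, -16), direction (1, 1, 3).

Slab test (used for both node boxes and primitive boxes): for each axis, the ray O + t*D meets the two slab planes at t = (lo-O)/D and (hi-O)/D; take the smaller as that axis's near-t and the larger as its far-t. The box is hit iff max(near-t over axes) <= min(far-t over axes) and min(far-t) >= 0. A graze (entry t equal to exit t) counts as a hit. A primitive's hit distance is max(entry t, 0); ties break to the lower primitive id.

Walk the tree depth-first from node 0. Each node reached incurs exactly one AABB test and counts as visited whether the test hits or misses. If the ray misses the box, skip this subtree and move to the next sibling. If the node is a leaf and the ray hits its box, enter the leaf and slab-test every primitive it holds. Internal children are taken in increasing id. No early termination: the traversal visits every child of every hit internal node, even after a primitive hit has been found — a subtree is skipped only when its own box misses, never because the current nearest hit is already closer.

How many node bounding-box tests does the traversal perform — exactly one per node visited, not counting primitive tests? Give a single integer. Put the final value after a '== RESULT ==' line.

Walk:
N0 x:[3,42] y:[-6,36] z:[-1,35/3] -> hit [3,35/3], descend [12, 13]
  N12 x:[3,41] y:[4,36] z:[17/3,35/3] -> hit [17/3,35/3], descend [9, 16]
    N9 x:[16,41] y:[4,22] z:[17/3,35/3] -> miss, prune
    N16 x:[3,37] y:[27,36] z:[6,11] -> miss, prune
  N13 x:[9,42] y:[-6,33] z:[-1,16/3] -> miss, prune

Summary -> nodes [0, 12, 9, 16, 13]; box-tests=5; leaf-entries=0; first=miss

== RESULT ==
5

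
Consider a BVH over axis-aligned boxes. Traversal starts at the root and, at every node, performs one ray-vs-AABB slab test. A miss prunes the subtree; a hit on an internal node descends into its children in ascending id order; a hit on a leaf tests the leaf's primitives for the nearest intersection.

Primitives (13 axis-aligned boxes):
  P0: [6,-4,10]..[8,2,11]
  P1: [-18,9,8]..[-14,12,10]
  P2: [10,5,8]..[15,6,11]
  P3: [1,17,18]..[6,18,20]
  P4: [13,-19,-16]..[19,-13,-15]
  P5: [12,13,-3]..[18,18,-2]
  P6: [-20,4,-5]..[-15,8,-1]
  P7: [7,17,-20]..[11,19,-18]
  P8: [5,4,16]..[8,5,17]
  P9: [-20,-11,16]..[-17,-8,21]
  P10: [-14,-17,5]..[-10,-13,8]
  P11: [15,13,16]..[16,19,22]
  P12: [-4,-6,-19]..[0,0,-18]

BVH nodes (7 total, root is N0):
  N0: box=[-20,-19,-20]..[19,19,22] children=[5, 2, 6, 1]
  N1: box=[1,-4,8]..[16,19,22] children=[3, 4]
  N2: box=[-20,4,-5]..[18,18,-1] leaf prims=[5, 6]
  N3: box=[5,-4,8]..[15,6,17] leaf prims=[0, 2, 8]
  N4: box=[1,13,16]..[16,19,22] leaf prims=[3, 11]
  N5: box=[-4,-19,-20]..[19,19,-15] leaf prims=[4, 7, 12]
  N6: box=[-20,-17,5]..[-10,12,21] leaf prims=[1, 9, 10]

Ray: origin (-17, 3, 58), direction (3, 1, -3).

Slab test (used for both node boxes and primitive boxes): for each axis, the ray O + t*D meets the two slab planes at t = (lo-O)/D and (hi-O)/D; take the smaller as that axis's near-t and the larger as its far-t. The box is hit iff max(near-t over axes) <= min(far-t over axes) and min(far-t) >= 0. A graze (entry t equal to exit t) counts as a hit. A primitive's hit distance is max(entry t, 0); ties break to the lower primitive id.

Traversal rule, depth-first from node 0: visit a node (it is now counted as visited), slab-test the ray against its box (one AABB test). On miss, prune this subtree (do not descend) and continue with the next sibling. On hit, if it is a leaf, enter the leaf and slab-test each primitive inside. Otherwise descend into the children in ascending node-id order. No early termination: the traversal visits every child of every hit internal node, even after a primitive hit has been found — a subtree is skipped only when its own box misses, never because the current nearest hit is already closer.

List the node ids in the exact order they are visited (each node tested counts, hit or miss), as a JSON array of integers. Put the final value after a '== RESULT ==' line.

Trace the traversal:
N0 x:[-1,12] y:[-22,16] z:[12,26] -> hit [12,12], descend [1, 2, 5, 6]
  N1 x:[6,11] y:[-7,16] z:[12,50/3] -> miss, prune
  N2 x:[-1,35/3] y:[1,15] z:[59/3,21] -> miss, prune
  N5 x:[13/3,12] y:[-22,16] z:[73/3,26] -> miss, prune
  N6 x:[-1,7/3] y:[-20,9] z:[37/3,53/3] -> miss, prune

order=[0, 1, 2, 5, 6]  |boxes|=5  |leaves|=0  hit=miss

== RESULT ==
[0, 1, 2, 5, 6]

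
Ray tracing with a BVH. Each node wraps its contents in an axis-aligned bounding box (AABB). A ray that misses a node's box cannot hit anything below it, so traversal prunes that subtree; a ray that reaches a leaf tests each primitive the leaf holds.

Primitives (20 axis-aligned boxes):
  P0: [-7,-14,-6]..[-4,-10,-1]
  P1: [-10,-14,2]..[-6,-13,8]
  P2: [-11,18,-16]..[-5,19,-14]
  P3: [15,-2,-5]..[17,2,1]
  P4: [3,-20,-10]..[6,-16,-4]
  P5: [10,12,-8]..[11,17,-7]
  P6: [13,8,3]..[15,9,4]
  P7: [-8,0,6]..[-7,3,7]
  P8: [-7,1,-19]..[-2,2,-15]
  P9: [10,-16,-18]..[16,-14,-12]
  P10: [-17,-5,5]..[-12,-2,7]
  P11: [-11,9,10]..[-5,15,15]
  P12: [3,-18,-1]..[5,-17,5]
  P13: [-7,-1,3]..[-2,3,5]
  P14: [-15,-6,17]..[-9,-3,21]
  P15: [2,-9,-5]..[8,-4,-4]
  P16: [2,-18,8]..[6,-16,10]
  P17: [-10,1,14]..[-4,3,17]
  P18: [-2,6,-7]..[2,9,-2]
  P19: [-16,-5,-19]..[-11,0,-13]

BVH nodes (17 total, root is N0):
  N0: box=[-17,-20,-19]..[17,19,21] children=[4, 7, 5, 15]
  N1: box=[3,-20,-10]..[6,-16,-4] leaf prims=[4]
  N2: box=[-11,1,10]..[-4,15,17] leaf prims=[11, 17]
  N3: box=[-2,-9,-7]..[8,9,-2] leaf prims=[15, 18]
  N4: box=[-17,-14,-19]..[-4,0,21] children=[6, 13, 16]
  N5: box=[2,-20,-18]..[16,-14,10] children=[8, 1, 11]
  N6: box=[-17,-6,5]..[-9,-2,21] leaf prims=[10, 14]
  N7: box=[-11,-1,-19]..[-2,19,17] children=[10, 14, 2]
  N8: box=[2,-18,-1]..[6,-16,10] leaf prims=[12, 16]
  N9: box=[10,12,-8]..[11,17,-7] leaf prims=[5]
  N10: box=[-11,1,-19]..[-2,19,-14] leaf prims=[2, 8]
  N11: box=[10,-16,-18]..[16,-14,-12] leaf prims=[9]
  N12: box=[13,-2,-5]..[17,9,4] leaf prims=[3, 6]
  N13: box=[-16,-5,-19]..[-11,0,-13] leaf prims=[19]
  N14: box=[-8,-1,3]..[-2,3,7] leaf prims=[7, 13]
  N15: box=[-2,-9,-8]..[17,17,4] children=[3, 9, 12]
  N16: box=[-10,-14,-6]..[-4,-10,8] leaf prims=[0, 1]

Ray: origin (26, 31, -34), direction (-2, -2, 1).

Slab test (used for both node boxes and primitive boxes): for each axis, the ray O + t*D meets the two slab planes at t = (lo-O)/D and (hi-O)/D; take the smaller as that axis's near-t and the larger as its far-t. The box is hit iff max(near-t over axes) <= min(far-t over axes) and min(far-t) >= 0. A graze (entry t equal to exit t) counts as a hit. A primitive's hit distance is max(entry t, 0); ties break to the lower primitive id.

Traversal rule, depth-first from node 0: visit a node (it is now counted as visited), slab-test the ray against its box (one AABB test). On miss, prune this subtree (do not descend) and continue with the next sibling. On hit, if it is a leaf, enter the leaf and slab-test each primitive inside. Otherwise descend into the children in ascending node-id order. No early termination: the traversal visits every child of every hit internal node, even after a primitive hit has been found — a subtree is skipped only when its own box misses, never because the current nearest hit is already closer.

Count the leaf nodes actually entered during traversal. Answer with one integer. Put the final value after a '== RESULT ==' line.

Traverse from the root:
N0 x:[9/2,43/2] y:[6,51/2] z:[15,55] -> hit [15,43/2], descend [4, 5, 7, 15]
  N4 x:[15,43/2] y:[31/2,45/2] z:[15,55] -> hit [31/2,43/2], descend [6, 13, 16]
    N6 x:[35/2,43/2] y:[33/2,37/2] z:[39,55] -> miss, prune
    N13 x:[37/2,21] y:[31/2,18] z:[15,21] -> miss, prune
    N16 x:[15,18] y:[41/2,45/2] z:[28,42] -> miss, prune
  N5 x:[5,12] y:[45/2,51/2] z:[16,44] -> miss, prune
  N7 x:[14,37/2] y:[6,16] z:[15,51] -> hit [15,16], descend [2, 10, 14]
    N2 x:[15,37/2] y:[8,15] z:[44,51] -> miss, prune
    N10 x:[14,37/2] y:[6,15] z:[15,20] -> hit [15,15] leaf, test {P2(miss), P8@t=15}
    N14 x:[14,17] y:[14,16] z:[37,41] -> miss, prune
  N15 x:[9/2,14] y:[7,20] z:[26,38] -> miss, prune

order=[0, 4, 6, 13, 16, 5, 7, 2, 10, 14, 15]  |boxes|=11  |leaves|=1  hit=P8

== RESULT ==
1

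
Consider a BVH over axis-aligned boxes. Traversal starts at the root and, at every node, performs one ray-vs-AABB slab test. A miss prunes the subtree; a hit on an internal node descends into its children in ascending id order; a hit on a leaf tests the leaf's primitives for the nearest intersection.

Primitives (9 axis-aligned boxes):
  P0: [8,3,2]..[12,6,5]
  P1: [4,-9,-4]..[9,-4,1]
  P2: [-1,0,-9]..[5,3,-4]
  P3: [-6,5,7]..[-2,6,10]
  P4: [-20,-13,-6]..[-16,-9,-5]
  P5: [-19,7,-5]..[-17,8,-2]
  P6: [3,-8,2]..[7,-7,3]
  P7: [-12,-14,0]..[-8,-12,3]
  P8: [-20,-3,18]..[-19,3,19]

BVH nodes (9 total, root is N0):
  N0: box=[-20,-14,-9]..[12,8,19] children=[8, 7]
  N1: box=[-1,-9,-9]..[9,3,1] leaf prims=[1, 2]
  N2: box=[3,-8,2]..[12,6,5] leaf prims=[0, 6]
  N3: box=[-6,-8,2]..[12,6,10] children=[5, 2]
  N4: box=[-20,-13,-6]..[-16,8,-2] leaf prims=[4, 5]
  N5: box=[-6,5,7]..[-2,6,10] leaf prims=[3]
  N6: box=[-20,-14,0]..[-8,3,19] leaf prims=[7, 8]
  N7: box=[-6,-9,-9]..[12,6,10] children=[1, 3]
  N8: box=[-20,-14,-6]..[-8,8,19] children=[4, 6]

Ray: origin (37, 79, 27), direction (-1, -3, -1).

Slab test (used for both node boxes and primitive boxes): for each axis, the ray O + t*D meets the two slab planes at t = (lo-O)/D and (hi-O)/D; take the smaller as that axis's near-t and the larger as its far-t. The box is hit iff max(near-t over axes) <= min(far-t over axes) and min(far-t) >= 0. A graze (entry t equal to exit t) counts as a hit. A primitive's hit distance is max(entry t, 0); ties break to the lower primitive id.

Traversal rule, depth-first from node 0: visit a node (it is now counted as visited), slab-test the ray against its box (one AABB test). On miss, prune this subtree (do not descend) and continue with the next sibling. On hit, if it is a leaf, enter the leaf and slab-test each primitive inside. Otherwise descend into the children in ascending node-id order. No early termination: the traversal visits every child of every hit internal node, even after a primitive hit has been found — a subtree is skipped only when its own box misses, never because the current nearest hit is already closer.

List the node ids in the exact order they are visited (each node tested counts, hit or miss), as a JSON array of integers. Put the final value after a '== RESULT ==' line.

Walk:
N0 x:[25,57] y:[71/3,31] z:[8,36] -> hit [25,31], descend [7, 8]
  N7 x:[25,43] y:[73/3,88/3] z:[17,36] -> hit [25,88/3], descend [1, 3]
    N1 x:[28,38] y:[76/3,88/3] z:[26,36] -> hit [28,88/3] leaf, test {P1@t=28, P2(miss)}
    N3 x:[25,43] y:[73/3,29] z:[17,25] -> hit [25,25], descend [2, 5]
      N2 x:[25,34] y:[73/3,29] z:[22,25] -> hit [25,25] leaf, test {P0@t=25, P6(miss)}
      N5 x:[39,43] y:[73/3,74/3] z:[17,20] -> miss, prune
  N8 x:[45,57] y:[71/3,31] z:[8,33] -> miss, prune

7 AABB tests over nodes [0, 7, 1, 3, 2, 5, 8]; 2 leaves entered; closest P0.

== RESULT ==
[0, 7, 1, 3, 2, 5, 8]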